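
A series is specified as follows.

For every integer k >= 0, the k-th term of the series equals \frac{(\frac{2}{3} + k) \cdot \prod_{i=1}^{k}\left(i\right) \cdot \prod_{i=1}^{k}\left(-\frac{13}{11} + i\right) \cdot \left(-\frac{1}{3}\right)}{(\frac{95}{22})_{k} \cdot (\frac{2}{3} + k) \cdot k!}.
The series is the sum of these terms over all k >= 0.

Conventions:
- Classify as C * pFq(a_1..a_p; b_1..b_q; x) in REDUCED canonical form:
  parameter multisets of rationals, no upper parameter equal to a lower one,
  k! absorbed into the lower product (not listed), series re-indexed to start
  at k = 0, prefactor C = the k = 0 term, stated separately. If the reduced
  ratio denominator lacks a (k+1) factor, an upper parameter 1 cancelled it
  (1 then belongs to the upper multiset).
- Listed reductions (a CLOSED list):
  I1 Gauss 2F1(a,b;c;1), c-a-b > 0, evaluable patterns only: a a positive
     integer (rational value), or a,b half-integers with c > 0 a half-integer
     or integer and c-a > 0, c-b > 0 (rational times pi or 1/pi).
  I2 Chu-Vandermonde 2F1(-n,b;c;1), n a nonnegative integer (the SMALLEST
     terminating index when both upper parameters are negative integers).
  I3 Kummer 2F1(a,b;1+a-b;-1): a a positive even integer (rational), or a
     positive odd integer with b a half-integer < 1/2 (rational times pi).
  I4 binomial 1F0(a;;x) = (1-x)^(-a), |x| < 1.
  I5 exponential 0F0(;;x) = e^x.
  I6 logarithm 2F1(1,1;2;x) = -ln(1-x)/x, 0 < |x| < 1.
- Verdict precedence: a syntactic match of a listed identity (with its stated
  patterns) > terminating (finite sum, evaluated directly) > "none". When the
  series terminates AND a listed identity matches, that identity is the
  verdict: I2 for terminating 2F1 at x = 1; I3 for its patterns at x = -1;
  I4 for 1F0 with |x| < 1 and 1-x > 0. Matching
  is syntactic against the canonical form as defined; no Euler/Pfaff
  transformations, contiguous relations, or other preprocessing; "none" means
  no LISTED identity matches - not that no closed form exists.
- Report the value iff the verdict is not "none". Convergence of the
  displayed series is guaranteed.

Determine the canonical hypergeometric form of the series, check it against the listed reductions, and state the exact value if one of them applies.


Canonical form: C = -\frac{1}{3} times 2F1 with upper {-\frac{2}{11}, 1}, lower {\frac{95}{22}}, x = 1. Verdict: this is the Gauss summation I1 (x = 1: the Gamma ratio telescopes since c-a-b = 7/2 > 0 and a = 1 in Z>0). Hence: -\frac{73}{231}.

Structural cue: t_0 being -\frac{1}{3}, the running product (C = -1/3, x = 1) telescopes to a rising factorial.
Term ratio: r(k) = 1 * (k-\frac{2}{11}) (k+1) / [(k+\frac{95}{22}) (k+1)] - rational; roots negated = parameters, x = 1, C = -\frac{1}{3}.


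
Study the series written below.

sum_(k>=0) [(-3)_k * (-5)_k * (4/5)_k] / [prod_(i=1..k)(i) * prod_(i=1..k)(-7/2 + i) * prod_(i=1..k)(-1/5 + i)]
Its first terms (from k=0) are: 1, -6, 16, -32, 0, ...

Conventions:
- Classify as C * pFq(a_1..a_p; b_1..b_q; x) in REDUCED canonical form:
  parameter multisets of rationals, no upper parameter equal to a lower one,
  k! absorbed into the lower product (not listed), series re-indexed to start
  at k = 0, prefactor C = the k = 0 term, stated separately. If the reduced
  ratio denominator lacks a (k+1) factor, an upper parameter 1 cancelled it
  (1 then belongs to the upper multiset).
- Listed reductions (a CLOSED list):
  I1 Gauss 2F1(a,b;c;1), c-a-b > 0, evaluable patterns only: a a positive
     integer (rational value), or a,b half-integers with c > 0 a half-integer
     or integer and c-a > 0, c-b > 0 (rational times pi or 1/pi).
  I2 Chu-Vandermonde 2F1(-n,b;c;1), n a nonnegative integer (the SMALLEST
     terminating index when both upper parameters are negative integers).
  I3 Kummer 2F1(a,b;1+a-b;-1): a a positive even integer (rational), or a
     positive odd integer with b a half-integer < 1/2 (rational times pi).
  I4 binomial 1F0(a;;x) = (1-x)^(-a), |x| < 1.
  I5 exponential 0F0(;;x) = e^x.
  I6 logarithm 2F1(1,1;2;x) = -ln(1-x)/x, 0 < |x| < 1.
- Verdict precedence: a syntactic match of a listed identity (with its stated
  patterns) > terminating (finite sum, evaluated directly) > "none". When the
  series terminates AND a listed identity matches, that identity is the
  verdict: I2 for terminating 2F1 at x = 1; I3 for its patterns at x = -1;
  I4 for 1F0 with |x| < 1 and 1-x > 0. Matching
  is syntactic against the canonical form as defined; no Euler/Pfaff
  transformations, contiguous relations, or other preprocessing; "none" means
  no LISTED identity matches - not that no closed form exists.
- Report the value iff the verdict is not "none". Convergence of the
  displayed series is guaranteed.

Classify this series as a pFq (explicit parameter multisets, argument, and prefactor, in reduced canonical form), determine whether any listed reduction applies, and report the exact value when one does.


Classification (C = 1): 2F1 with upper {-5, -3}, lower {-5/2}, argument x = 1. Verdict: Vandermonde's identity (I2) fires (terminating 2F1 at x = 1 with n = 3, b = -5, c = -5/2). Hence: -21.

Structural cue: from the first term 1: the product of the first k integers (C = 1, x = 1) is k!.
Step ratio: r(k) = 1 * (k-5) (k-3) / [(k-5/2) (k+1)] - rational; roots negated = parameters, x = 1, C = 1.


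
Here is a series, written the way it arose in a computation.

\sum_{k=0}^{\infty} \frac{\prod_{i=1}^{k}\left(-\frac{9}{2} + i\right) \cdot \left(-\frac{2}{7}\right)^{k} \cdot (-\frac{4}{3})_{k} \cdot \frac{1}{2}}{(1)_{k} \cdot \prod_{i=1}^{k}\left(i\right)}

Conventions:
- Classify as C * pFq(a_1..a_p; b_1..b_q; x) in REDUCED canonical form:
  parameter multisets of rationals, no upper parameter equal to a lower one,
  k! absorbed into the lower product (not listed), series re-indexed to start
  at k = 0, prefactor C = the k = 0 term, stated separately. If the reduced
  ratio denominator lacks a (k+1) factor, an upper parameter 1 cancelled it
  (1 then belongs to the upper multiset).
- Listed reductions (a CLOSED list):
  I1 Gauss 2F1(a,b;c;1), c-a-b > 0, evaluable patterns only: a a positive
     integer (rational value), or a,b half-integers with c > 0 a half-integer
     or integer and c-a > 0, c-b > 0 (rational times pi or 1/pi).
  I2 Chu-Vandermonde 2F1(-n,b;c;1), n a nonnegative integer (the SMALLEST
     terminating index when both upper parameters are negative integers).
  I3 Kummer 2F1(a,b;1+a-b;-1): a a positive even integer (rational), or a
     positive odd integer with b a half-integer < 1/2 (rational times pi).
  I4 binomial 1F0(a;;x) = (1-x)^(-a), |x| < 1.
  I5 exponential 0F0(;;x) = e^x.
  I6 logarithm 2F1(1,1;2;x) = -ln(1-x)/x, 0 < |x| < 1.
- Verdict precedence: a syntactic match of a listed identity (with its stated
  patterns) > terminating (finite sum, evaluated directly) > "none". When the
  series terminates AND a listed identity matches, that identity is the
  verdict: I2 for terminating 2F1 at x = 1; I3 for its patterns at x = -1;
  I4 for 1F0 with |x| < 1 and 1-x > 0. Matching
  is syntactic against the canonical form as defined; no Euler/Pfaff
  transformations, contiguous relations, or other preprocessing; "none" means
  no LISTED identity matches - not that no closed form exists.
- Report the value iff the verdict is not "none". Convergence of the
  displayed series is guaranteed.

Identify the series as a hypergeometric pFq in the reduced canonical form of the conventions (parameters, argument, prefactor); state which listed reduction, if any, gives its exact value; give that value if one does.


Canonical form: C = \frac{1}{2} times 2F1 with upper {-\frac{7}{2}, -\frac{4}{3}}, lower {1}, x = -\frac{2}{7}. Verdict: none - this 2F1 at x = -\frac{2}{7} matches no listed pattern, and upper {-\frac{7}{2}, -\frac{4}{3}} holds no stopper.

Structural cue: from the first term \frac{1}{2}: the running product (C = 1/2) telescopes to a rising factorial.
Ratio: r(k) = -\frac{2}{7} * (k-\frac{7}{2}) (k-\frac{4}{3}) / [(k+1) (k+1)] - poly over poly, x = -\frac{2}{7} from leading terms; C = \frac{1}{2} at k = 0.


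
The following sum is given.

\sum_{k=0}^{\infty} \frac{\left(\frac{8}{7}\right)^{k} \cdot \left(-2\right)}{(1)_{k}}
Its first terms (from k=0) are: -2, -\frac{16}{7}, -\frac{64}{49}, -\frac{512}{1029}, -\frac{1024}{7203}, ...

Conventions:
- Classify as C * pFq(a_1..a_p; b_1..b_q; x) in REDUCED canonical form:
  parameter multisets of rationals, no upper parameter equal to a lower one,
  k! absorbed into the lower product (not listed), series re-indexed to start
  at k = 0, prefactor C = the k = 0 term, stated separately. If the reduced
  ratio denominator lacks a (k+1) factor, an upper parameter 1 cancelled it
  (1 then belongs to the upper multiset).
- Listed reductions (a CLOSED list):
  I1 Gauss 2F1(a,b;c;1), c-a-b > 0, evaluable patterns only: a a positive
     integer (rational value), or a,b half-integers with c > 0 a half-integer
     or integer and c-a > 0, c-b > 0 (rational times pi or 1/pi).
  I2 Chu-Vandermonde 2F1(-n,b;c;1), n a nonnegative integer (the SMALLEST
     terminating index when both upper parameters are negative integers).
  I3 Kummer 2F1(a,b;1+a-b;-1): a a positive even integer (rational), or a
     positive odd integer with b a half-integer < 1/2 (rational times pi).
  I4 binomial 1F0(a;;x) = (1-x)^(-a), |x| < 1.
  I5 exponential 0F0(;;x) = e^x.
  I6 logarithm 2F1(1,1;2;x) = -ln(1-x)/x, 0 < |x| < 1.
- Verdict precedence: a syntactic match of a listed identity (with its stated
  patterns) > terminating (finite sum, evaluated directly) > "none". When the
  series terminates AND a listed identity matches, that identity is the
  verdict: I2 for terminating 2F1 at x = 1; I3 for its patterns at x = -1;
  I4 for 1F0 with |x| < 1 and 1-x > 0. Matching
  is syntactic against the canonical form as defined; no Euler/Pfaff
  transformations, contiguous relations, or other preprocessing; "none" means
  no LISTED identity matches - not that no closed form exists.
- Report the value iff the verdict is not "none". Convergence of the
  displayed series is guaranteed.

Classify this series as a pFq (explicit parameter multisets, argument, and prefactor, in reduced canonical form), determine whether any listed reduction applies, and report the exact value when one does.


x = \frac{8}{7} here; the reduced form reads 0F0, upper {-}, lower {-}, C = -2. Verdict (x = \frac{8}{7}): exponential (I5) applies (the 0F0 exponential series at x = \frac{8}{7}). Hence: \left(-2\right) \cdot e^{\frac{8}{7}}.

Structural cue: t_0 being -2, (1)_k (prefactor -2) is k! itself.
Consecutive-term ratio: r(k) = \frac{8}{7} * 1 / [(k+1)] - rational in k, leading ratio \frac{8}{7}; with t_0 = -2, classification follows.


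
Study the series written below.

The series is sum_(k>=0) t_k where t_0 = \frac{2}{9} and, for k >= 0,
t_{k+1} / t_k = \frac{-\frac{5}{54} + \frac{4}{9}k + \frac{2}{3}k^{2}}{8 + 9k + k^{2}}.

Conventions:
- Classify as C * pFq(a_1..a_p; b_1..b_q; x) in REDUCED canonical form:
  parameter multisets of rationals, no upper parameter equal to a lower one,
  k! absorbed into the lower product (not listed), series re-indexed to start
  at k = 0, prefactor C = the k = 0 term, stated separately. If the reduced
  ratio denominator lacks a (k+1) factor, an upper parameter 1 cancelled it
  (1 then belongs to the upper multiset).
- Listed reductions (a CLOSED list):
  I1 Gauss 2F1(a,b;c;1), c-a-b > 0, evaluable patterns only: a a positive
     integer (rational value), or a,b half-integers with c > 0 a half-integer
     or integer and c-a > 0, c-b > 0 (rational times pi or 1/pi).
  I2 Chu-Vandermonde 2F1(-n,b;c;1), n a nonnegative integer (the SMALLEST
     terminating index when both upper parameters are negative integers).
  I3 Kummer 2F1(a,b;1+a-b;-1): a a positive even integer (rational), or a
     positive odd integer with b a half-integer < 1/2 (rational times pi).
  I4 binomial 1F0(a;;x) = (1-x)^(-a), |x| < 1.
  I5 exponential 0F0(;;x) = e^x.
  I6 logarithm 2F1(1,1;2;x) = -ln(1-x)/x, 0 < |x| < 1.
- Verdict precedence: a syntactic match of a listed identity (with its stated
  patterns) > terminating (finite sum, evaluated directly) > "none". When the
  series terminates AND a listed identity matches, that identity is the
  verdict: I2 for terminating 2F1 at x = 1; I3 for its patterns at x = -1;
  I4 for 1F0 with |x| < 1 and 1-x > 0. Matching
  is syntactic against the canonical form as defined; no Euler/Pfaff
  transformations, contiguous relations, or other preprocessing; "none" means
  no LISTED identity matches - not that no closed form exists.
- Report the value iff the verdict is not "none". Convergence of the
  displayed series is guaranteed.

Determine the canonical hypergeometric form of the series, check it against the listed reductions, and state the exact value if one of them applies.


Prefactor \frac{2}{9}, argument \frac{2}{3}: 2F1 with upper {-\frac{1}{6}, \frac{5}{6}} over lower {8}. Verdict: none here - no I1-I6 shape fits x = \frac{2}{3} with lower {8}.

Key observation: t_0 = \frac{2}{9} here, and factor the ratio over Q (C = 2/9): negated roots = parameters.
Consecutive-term ratio: r(k) = \frac{2}{3} * (k-\frac{1}{6}) (k+\frac{5}{6}) / [(k+8) (k+1)] ; factor over Q: parameters, x = \frac{2}{3}, and C = \frac{2}{9}.


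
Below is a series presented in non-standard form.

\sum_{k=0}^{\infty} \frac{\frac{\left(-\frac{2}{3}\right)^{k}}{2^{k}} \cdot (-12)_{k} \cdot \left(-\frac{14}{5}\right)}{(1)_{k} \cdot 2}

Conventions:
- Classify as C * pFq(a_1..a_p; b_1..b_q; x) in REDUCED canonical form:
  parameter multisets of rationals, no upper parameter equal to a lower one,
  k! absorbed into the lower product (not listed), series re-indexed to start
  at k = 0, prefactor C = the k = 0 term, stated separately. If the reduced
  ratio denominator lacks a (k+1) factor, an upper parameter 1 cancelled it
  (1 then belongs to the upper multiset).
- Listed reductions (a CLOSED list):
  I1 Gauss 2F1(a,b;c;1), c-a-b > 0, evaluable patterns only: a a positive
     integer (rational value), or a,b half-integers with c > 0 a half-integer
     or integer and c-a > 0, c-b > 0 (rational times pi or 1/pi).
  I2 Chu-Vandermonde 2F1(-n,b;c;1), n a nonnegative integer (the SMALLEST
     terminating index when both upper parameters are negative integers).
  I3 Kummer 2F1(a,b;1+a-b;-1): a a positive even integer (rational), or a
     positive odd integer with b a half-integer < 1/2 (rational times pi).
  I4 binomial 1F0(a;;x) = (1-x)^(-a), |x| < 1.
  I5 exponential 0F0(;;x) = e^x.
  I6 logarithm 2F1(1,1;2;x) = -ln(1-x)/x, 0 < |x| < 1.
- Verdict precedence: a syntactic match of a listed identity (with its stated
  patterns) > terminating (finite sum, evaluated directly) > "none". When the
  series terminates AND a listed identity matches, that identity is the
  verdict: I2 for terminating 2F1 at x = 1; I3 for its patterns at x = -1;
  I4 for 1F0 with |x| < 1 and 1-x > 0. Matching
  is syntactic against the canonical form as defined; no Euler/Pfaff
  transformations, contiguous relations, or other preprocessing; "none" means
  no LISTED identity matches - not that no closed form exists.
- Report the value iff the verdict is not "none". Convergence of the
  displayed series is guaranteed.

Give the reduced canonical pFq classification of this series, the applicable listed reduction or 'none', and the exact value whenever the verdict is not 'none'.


Reduced: x = -\frac{1}{3}, 1F0, upper = {-12}, lower = {-}, C = -\frac{7}{5}. Verdict: the I4 binomial reduction applies (the 1F0 binomial series: exponent 12, x = -\frac{1}{3}). Value: -\frac{117440512}{2657205}.

First insight: with t_0 = -\frac{7}{5}, (1)_k (C = -7/5, x = -1/3) is k! itself.
Step ratio: r(k) = -\frac{1}{3} * (k-12) / [(k+1)] - poly over poly, x = -\frac{1}{3} from leading terms; C = -\frac{7}{5} at k = 0.


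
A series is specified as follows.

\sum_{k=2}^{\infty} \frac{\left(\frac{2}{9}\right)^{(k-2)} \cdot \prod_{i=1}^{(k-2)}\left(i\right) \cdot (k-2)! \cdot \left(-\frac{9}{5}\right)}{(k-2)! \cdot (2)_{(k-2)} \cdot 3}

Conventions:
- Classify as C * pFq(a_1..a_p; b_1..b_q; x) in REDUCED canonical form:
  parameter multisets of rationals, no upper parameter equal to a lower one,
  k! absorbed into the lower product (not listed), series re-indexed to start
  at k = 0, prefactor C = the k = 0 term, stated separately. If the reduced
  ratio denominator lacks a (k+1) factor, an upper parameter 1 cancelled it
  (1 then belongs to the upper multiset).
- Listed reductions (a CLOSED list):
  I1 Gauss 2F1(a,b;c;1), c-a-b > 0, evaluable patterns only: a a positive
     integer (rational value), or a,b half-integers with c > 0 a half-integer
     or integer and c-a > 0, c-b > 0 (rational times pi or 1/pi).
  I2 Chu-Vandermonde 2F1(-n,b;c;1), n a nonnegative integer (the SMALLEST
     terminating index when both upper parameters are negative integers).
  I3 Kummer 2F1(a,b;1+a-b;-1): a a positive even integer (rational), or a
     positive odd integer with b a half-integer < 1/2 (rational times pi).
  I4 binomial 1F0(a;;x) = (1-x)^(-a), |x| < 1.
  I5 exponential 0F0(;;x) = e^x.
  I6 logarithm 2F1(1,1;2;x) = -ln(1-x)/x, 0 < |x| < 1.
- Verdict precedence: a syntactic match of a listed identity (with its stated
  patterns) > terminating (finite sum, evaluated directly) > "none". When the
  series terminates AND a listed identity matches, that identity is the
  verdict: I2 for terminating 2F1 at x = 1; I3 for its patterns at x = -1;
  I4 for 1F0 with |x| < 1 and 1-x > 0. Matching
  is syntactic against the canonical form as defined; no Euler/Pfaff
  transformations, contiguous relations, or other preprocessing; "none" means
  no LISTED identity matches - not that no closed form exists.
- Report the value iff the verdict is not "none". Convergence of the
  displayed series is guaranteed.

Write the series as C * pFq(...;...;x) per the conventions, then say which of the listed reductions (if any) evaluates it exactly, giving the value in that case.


With C = -\frac{3}{5}: the canonical form is 2F1(1, 1; 2; \frac{2}{9}). Verdict: this is logarithm (I6) (the logarithm: parameters (1,1;2), x = \frac{2}{9}). Hence: \frac{27}{10} \cdot \ln\left(\frac{7}{9}\right).

Key step: x = \frac{2}{9} and the constant factors (C = -3/5, x = 2/9) combine into one prefactor.
Ratio: r(k) = \frac{2}{9} * (k+1) (k+1) / [(k+2) (k+1)] - poly over poly, x = \frac{2}{9} from leading terms; C = -\frac{3}{5} at k = 0.


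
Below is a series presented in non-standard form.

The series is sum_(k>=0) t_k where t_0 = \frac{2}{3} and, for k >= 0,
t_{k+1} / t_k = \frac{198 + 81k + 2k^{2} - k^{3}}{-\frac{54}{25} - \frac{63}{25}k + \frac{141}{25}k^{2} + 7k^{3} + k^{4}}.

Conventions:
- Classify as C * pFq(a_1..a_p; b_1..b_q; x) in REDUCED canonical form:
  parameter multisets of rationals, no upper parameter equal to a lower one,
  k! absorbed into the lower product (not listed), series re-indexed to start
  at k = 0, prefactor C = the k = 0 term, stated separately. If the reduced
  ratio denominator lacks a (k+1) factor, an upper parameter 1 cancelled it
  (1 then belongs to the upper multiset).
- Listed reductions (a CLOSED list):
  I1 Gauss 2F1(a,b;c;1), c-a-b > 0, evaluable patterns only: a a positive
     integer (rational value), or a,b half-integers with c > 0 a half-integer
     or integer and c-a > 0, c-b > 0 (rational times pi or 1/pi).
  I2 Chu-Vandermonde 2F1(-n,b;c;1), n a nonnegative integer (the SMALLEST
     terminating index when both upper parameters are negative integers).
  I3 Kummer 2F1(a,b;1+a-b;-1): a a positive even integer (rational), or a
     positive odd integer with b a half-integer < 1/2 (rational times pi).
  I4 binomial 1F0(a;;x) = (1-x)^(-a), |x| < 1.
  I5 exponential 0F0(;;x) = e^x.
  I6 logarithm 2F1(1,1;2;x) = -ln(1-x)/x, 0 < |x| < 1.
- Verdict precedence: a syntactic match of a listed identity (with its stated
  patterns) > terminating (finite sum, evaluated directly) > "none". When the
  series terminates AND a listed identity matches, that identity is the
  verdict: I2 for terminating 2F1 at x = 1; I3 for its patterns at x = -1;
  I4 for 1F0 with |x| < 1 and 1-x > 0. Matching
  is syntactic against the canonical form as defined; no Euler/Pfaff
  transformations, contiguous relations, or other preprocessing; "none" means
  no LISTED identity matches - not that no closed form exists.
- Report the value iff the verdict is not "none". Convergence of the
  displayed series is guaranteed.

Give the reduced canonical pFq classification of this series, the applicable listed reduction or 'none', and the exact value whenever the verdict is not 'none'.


Structural cue: x = -1 and the expanded ratio factors over Q; prefactor 2/3, roots give parameters.
Term ratio: r(k) = -1 * (k-11) (k+3) / [(k-\frac{3}{5}) (k+\frac{3}{5}) (k+1)] ; factor over Q: parameters, x = -1, and C = \frac{2}{3}.

The series (x = -1) is 2F2: upper {-11, 3}, lower {-\frac{3}{5}, \frac{3}{5}}, prefactor \frac{2}{3}. Verdict: terminating - upper parameter -11 makes this a finite sum (last index 11), evaluated exactly. Sum: -\frac{4664392099127780176881173}{154004662023855971328}.


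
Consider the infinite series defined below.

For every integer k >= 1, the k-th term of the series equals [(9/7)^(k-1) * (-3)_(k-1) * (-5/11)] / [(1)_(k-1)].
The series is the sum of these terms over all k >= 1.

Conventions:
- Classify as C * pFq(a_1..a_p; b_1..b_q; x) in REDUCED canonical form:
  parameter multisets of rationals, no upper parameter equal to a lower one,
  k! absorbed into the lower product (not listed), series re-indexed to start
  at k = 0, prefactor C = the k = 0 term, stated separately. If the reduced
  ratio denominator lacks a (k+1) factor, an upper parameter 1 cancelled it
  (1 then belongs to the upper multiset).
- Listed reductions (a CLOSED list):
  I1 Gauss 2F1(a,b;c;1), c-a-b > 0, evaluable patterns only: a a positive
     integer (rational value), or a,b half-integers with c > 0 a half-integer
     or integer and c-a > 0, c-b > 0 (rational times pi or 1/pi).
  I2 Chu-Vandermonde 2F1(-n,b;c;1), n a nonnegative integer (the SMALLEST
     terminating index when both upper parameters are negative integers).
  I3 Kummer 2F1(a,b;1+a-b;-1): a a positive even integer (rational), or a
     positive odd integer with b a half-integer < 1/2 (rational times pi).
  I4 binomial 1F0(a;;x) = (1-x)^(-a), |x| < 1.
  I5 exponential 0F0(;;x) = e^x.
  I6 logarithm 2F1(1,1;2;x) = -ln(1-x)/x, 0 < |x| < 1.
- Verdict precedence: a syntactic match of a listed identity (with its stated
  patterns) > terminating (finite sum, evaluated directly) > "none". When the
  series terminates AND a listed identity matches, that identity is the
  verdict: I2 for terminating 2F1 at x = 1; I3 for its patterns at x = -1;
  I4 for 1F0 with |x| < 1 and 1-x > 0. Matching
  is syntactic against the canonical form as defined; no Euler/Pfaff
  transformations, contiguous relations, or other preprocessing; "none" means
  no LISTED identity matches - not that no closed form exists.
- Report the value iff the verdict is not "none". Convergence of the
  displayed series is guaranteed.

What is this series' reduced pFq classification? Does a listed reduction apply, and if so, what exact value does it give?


Canonical form: C = -5/11 times 1F0 with upper {-3}, lower {-}, x = 9/7. Verdict: terminating - upper parameter -3 makes this a finite sum (last index 3), evaluated exactly. Sum: 40/3773.

Key step: with t_0 = -5/11, (1)_k (C = -5/11, x = 9/7) is k! itself.
Ratio: r(k) = (9/7) * (k-3) / [(k+1)] - rational in k, leading ratio (9/7); with t_0 = -5/11, classification follows.


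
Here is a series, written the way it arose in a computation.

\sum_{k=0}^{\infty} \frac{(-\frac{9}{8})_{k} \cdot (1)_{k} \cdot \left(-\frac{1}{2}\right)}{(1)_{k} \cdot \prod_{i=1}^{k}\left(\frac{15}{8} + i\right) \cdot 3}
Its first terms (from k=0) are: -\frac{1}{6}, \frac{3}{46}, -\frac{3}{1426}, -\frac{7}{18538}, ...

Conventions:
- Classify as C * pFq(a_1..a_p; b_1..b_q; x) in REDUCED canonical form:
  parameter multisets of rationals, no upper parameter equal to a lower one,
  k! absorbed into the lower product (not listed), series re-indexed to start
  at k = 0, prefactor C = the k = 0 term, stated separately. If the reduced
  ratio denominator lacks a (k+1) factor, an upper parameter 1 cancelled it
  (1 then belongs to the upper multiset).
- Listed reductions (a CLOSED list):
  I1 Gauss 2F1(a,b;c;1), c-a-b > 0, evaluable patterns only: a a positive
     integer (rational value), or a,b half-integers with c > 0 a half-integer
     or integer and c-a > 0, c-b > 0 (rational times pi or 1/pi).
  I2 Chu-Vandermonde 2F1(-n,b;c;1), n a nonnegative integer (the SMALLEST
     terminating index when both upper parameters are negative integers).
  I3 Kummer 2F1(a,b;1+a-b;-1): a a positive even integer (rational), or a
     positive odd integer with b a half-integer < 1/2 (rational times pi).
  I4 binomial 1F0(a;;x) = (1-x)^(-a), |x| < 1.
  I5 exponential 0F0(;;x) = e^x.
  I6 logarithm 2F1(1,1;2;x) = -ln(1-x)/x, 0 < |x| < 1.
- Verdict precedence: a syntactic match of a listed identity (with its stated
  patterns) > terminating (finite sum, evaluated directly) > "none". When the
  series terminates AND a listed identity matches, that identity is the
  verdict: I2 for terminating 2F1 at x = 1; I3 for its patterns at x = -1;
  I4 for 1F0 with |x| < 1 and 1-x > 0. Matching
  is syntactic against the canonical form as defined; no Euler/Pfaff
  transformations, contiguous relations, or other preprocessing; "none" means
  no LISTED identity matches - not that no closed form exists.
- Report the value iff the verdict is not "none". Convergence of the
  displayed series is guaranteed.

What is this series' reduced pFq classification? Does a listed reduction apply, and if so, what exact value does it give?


First insight: from the first term -\frac{1}{6}: (1)_k (C = -1/6) is k! itself.
Consecutive-term ratio: r(k) = 1 * (k-\frac{9}{8}) (k+1) / [(k+\frac{23}{8}) (k+1)] - rational in k, leading ratio 1; with t_0 = -\frac{1}{6}, classification follows.

This is -\frac{1}{6} * 2F1(-\frac{9}{8}, 1; \frac{23}{8}; 1) in reduced canonical form. Verdict at x = 1: the Gauss summation I1 matches (x = 1: the Gamma ratio telescopes since c-a-b = 3 > 0 and a = 1 in Z>0). Its exact value is -\frac{5}{48}.


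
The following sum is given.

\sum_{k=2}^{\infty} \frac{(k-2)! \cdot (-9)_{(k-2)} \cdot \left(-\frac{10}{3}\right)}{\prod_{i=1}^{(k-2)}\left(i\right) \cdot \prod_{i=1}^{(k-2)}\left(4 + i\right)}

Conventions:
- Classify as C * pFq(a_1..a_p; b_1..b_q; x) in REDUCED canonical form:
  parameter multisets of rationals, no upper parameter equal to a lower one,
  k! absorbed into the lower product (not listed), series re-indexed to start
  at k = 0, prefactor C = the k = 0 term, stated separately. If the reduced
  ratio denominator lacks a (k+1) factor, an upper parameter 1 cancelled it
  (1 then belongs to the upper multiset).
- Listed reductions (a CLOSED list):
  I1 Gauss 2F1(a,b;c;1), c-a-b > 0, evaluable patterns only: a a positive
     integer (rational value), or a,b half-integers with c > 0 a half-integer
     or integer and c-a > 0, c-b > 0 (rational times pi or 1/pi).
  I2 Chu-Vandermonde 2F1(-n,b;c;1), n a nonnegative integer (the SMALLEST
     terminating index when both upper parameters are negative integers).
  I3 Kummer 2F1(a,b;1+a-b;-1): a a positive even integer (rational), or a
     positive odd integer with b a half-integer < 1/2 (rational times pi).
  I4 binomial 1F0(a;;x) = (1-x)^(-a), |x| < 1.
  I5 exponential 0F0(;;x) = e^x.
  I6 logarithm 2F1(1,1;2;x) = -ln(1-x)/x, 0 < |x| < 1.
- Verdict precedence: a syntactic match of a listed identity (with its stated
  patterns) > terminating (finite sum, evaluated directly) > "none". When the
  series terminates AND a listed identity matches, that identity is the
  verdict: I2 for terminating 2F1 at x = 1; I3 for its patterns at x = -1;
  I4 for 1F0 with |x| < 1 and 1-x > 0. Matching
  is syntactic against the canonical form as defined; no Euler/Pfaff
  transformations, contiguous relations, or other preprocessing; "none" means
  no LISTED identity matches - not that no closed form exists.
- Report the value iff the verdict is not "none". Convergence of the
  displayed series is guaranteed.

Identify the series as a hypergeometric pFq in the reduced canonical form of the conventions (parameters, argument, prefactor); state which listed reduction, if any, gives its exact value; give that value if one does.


Prefactor -\frac{10}{3}, argument 1: 2F1 with upper {-9, 1} over lower {5}. Verdict: Vandermonde's identity (I2) applies (terminating 2F1 at x = 1 with n = 9, b = 1, c = 5). Exact value: -\frac{40}{39}.

First insight: from the first term -\frac{10}{3}: the factorial ratio (C = -10/3) (k+a-1)!/(a-1)! is a rising factorial (a)_k.
Step ratio: r(k) = 1 * (k-9) (k+1) / [(k+5) (k+1)] - rational; roots negated = parameters, x = 1, C = -\frac{10}{3}.


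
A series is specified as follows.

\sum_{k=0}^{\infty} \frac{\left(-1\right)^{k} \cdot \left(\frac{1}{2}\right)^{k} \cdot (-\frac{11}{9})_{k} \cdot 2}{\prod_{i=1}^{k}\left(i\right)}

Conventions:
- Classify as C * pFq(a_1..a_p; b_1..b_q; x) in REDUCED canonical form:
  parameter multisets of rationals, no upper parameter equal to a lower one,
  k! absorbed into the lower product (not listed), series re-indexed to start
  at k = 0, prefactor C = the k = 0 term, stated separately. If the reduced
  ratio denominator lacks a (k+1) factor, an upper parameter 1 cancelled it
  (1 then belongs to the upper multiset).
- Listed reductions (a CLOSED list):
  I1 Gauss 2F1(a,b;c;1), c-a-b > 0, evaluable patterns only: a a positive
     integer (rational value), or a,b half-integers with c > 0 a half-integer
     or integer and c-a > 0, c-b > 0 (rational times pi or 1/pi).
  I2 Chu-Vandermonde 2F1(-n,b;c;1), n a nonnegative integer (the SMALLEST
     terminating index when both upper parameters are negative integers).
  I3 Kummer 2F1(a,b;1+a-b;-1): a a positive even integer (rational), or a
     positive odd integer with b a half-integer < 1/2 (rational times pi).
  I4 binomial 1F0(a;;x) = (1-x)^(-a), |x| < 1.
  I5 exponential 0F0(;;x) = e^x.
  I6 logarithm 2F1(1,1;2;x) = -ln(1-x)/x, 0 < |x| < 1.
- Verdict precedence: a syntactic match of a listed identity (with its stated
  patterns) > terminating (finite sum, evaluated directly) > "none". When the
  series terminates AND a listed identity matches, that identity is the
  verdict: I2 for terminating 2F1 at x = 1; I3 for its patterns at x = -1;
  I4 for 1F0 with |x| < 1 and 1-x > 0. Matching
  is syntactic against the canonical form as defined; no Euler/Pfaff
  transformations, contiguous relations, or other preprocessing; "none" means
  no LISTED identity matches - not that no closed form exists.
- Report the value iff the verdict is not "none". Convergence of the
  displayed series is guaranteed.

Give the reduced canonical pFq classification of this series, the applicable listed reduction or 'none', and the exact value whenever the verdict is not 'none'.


With C = 2: the canonical form is 1F0(-\frac{11}{9}; -; -\frac{1}{2}). Verdict: this is the I4 binomial reduction (the 1F0 binomial series: exponent 11/9, x = -\frac{1}{2}). Its exact value is 2 \cdot \left(\frac{3}{2}\right)^{\frac{11}{9}}.

First insight: x = -\frac{1}{2} and the (-1)^k factor (C = 2) folds into the argument's sign.
Ratio: r(k) = -\frac{1}{2} * (k-\frac{11}{9}) / [(k+1)] ; factor over Q: parameters, x = -\frac{1}{2}, and C = 2.


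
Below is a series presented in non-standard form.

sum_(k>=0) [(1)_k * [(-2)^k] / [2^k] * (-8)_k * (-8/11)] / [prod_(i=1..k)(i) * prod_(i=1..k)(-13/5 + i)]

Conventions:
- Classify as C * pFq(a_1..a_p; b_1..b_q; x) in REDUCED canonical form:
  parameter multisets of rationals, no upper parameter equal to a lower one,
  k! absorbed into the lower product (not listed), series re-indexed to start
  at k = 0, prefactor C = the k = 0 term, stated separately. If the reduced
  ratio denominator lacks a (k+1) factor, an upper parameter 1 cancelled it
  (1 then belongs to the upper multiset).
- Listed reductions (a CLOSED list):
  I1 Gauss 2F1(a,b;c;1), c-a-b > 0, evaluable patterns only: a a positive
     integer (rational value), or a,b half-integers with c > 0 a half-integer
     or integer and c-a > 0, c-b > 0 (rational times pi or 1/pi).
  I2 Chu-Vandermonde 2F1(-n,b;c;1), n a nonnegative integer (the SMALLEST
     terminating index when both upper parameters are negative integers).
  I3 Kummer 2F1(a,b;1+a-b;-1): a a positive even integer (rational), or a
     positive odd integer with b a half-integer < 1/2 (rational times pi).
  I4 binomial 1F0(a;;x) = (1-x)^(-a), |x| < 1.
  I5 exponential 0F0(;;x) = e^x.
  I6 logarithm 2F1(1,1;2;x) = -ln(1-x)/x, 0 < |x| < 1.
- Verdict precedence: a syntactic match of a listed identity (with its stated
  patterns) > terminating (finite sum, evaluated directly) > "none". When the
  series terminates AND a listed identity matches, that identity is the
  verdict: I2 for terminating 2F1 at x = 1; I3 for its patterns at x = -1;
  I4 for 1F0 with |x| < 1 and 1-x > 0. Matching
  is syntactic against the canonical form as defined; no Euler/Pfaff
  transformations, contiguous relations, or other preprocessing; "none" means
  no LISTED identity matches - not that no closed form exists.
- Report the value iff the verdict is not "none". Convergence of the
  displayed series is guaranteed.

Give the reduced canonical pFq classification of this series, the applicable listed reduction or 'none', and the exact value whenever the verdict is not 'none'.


This is -8/11 * 2F1(-8, 1; -8/5; -1) in reduced canonical form. Verdict: terminating (-8 upstairs). 9 nonzero terms in all; added directly. Exact value: -659762632/55539.

The tell: x = (-1) and the product of the first k integers (C = -8/11) is k!.
Step ratio: r(k) = (-1) * (k-8) (k+1) / [(k-8/5) (k+1)] - rational; roots negated = parameters, x = (-1), C = -8/11.


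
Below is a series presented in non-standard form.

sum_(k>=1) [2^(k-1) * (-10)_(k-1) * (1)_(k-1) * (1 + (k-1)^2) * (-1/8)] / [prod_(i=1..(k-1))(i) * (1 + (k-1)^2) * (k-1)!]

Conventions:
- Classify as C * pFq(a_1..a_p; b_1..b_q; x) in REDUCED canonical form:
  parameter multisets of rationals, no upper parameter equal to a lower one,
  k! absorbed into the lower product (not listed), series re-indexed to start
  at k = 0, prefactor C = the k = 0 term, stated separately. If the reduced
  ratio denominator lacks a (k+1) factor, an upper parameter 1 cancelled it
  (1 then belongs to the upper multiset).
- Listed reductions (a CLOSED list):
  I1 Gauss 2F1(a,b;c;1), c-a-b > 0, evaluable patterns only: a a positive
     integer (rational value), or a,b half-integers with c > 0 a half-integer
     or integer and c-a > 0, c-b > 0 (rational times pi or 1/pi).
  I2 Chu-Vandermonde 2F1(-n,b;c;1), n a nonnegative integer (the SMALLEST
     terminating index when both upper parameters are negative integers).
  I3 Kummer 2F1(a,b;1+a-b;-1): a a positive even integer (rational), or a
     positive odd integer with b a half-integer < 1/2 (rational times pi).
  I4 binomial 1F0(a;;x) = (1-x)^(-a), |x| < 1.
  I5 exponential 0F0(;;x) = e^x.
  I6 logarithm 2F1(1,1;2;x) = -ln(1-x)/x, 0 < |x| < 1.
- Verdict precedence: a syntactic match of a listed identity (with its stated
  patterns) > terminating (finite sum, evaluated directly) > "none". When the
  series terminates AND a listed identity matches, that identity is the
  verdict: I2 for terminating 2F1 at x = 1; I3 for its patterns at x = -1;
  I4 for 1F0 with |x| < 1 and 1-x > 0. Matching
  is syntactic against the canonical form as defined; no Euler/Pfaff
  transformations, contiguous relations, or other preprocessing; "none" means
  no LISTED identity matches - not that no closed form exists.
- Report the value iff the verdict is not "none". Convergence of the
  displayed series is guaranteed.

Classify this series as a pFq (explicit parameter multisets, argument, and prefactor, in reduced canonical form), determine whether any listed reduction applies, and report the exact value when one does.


The series (x = 2) is 1F0: upper {-10}, lower {-}, prefactor -1/8. Verdict: terminating. (-10)_k vanishes past k = 10, leaving a 11-term sum, computed directly. Hence: -1/8.

First insight: t_0 = -1/8 here, and the parameter 1 appears in both the upper and lower lists and cancels (alongside the other common factor).
Adjacent-term ratio: r(k) = 2 * (k-10) / [(k+1)] - poly over poly, x = 2 from leading terms; C = -1/8 at k = 0.


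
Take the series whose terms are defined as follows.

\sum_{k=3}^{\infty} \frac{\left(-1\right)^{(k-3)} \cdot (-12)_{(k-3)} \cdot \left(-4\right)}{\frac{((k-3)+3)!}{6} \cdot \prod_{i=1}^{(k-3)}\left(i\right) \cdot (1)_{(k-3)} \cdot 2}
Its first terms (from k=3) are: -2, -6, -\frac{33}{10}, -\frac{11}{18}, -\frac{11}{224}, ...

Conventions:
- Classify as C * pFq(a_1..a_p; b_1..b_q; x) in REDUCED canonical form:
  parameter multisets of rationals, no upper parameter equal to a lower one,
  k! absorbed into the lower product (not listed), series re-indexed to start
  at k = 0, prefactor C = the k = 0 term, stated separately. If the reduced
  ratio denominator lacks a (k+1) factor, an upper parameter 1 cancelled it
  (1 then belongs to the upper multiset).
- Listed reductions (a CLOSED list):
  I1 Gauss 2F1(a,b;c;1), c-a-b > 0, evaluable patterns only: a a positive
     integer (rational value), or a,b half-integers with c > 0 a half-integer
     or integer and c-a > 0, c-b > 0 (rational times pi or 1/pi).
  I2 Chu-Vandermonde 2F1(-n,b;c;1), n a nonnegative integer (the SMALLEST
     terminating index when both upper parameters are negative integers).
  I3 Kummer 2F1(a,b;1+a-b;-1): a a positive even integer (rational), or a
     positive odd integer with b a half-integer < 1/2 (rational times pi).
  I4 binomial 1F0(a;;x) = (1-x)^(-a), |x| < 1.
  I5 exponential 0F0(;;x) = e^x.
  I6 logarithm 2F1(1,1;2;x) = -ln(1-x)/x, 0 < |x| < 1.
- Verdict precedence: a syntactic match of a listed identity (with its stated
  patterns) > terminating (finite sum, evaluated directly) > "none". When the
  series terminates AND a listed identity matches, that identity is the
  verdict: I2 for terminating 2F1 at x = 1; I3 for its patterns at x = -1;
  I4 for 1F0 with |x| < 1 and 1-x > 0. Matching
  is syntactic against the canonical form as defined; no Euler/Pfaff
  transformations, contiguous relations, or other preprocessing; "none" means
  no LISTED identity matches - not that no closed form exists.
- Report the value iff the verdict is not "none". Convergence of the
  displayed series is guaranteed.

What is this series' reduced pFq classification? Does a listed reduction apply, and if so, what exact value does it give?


This is -2 * 1F2(-12; 1, 4; -1) in reduced canonical form. Verdict: terminating - the sum ends at index 12 because -12 is a negative integer; exact evaluation follows. Its exact value is -\frac{624406354612150740481}{52198176212582400000}.

The tell: from the first term -2: the product of the first k integers (prefactor -2) is k!.
Consecutive-term ratio: r(k) = -1 * (k-12) / [(k+1) (k+4) (k+1)] - rational; roots negated = parameters, x = -1, C = -2.


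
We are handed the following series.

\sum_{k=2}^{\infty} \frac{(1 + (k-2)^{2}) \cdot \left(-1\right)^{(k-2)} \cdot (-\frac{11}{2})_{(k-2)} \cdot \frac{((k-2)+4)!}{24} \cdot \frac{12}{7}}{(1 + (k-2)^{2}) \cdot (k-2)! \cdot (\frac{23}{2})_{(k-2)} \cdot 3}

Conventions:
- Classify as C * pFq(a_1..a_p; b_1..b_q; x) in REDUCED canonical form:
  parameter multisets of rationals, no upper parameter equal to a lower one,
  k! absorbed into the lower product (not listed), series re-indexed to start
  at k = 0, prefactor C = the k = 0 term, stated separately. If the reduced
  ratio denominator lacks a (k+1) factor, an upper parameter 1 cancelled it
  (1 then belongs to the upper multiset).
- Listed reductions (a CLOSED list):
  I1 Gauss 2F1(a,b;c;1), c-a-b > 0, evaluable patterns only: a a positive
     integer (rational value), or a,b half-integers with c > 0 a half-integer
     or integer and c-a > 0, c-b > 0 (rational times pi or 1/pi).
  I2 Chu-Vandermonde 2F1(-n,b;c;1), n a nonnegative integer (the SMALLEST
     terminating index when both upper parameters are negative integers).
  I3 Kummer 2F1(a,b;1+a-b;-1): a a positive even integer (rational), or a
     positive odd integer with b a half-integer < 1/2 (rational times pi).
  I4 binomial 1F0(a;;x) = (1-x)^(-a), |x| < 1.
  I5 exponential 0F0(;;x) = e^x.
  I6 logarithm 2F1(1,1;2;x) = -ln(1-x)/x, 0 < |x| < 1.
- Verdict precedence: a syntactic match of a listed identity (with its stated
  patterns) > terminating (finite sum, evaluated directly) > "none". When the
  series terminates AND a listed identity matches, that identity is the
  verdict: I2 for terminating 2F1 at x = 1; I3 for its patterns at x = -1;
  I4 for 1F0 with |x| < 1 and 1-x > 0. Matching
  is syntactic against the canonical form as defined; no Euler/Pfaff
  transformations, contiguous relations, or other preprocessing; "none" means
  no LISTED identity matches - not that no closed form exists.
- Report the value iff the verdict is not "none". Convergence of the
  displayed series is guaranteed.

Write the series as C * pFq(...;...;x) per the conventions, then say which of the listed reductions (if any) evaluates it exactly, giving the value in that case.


With C = \frac{4}{7}: the canonical form is 2F1(-\frac{11}{2}, 5; \frac{23}{2}; -1). Verdict: the Kummer evaluation I3 matches (x = -1; c = \frac{23}{2} equals 1+a-b for upper {-\frac{11}{2}, 5}: listed pattern). Sum: \frac{6235515}{4194304} \cdot \pi.

The tell: t_0 = \frac{4}{7} here, and the constant factors (C = 4/7, x = -1) combine into one prefactor.
Ratio: r(k) = -1 * (k-\frac{11}{2}) (k+5) / [(k+\frac{23}{2}) (k+1)] - rational in k. x = -1; t_0 = \frac{4}{7}; negate the roots.
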